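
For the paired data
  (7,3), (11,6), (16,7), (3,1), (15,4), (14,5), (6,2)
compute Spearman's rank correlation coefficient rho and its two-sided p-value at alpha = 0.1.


Step 1: Rank x and y separately (midranks; no ties here).
rank(x): 7->3, 11->4, 16->7, 3->1, 15->6, 14->5, 6->2
rank(y): 3->3, 6->6, 7->7, 1->1, 4->4, 5->5, 2->2
Step 2: d_i = R_x(i) - R_y(i); compute d_i^2.
  (3-3)^2=0, (4-6)^2=4, (7-7)^2=0, (1-1)^2=0, (6-4)^2=4, (5-5)^2=0, (2-2)^2=0
sum(d^2) = 8.
Step 3: rho = 1 - 6*8 / (7*(7^2 - 1)) = 1 - 48/336 = 0.857143.
Step 4: Under H0, t = rho * sqrt((n-2)/(1-rho^2)) = 3.7210 ~ t(5).
Step 5: Two-sided p-value from the t-distribution with 5 df = 0.013697.
Step 6: alpha = 0.1. reject H0.

rho = 0.8571, p = 0.013697, reject H0 at alpha = 0.1.


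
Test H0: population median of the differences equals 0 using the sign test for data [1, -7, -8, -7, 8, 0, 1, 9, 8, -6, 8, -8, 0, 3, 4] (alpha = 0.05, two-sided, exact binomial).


Step 1: Discard zero differences. Original n = 15; n_eff = number of nonzero differences = 13.
Nonzero differences (with sign): +1, -7, -8, -7, +8, +1, +9, +8, -6, +8, -8, +3, +4
Step 2: Count signs: positive = 8, negative = 5.
Step 3: Under H0: P(positive) = 0.5, so the number of positives S ~ Bin(13, 0.5).
Step 4: Two-sided exact p-value = sum of Bin(13,0.5) probabilities at or below the observed probability = 0.581055.
Step 5: alpha = 0.05. fail to reject H0.

n_eff = 13, pos = 8, neg = 5, p = 0.581055, fail to reject H0.


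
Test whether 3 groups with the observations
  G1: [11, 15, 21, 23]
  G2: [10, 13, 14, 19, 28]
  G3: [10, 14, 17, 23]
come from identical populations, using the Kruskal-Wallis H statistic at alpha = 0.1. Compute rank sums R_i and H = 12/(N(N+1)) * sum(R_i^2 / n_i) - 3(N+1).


Step 1: Combine all N = 13 observations and assign midranks.
sorted (value, group, rank): (10,G2,1.5), (10,G3,1.5), (11,G1,3), (13,G2,4), (14,G2,5.5), (14,G3,5.5), (15,G1,7), (17,G3,8), (19,G2,9), (21,G1,10), (23,G1,11.5), (23,G3,11.5), (28,G2,13)
Step 2: Sum ranks within each group.
R_1 = 31.5 (n_1 = 4)
R_2 = 33 (n_2 = 5)
R_3 = 26.5 (n_3 = 4)
Step 3: H = 12/(N(N+1)) * sum(R_i^2/n_i) - 3(N+1)
     = 12/(13*14) * (31.5^2/4 + 33^2/5 + 26.5^2/4) - 3*14
     = 0.065934 * 641.425 - 42
     = 0.291758.
Step 4: Ties present; correction factor C = 1 - 18/(13^3 - 13) = 0.991758. Corrected H = 0.291758 / 0.991758 = 0.294183.
Step 5: Under H0, H ~ chi^2(2); p-value = 0.863215.
Step 6: alpha = 0.1. fail to reject H0.

H = 0.2942, df = 2, p = 0.863215, fail to reject H0.


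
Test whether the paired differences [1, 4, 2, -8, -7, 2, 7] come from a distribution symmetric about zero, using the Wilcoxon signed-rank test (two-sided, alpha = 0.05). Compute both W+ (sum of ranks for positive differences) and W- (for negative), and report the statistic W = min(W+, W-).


Step 1: Drop any zero differences (none here) and take |d_i|.
|d| = [1, 4, 2, 8, 7, 2, 7]
Step 2: Midrank |d_i| (ties get averaged ranks).
ranks: |1|->1, |4|->4, |2|->2.5, |8|->7, |7|->5.5, |2|->2.5, |7|->5.5
Step 3: Attach original signs; sum ranks with positive sign and with negative sign.
W+ = 1 + 4 + 2.5 + 2.5 + 5.5 = 15.5
W- = 7 + 5.5 = 12.5
(Check: W+ + W- = 28 should equal n(n+1)/2 = 28.)
Step 4: Test statistic W = min(W+, W-) = 12.5.
Step 5: Ties in |d|, so use the tie-corrected normal approximation.
        E[W] = n(n+1)/4 = 7*8/4 = 14.
        Tie groups: |d|=2 (t=2), |d|=7 (t=2); sum(t^3 - t) = 12.
        Var[W] = n(n+1)(2n+1)/24 - sum(t^3-t)/48 = 840/24 - 12/48 = 34.75.
        z = (W - E[W]) / sqrt(Var[W]) = (12.5 - 14) / 5.8949 = -0.2545.
        Two-sided p = 2*Phi(z) = 0.799143.
Step 6: alpha = 0.05. fail to reject H0.

W+ = 15.5, W- = 12.5, W = min = 12.5, p = 0.799143, fail to reject H0.


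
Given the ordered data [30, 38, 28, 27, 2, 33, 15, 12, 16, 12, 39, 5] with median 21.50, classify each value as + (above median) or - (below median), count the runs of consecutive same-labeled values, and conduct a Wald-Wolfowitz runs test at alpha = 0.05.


Step 1: Compute median = 21.50; label A = above, B = below.
Labels in order: AAAABABBBBAB  (n_A = 6, n_B = 6)
Step 2: Count runs R = 6.
Step 3: Under H0 (random ordering), E[R] = 2*n_A*n_B/(n_A+n_B) + 1 = 2*6*6/12 + 1 = 7.0000.
        Var[R] = 2*n_A*n_B*(2*n_A*n_B - n_A - n_B) / ((n_A+n_B)^2 * (n_A+n_B-1)) = 4320/1584 = 2.7273.
        SD[R] = 1.6514.
Step 4: Continuity-corrected z = (R + 0.5 - E[R]) / SD[R] = (6 + 0.5 - 7.0000) / 1.6514 = -0.3028.
Step 5: Two-sided p-value via normal approximation = 2*(1 - Phi(|z|)) = 0.762069.
Step 6: alpha = 0.05. fail to reject H0.

R = 6, z = -0.3028, p = 0.762069, fail to reject H0.


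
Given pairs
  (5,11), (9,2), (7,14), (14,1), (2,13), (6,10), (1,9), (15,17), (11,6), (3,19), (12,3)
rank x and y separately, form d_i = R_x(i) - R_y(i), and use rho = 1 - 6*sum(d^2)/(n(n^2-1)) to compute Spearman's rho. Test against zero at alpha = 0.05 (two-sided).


Step 1: Rank x and y separately (midranks; no ties here).
rank(x): 5->4, 9->7, 7->6, 14->10, 2->2, 6->5, 1->1, 15->11, 11->8, 3->3, 12->9
rank(y): 11->7, 2->2, 14->9, 1->1, 13->8, 10->6, 9->5, 17->10, 6->4, 19->11, 3->3
Step 2: d_i = R_x(i) - R_y(i); compute d_i^2.
  (4-7)^2=9, (7-2)^2=25, (6-9)^2=9, (10-1)^2=81, (2-8)^2=36, (5-6)^2=1, (1-5)^2=16, (11-10)^2=1, (8-4)^2=16, (3-11)^2=64, (9-3)^2=36
sum(d^2) = 294.
Step 3: rho = 1 - 6*294 / (11*(11^2 - 1)) = 1 - 1764/1320 = -0.336364.
Step 4: Under H0, t = rho * sqrt((n-2)/(1-rho^2)) = -1.0715 ~ t(9).
Step 5: Two-sided p-value from the t-distribution with 9 df = 0.311824.
Step 6: alpha = 0.05. fail to reject H0.

rho = -0.3364, p = 0.311824, fail to reject H0 at alpha = 0.05.


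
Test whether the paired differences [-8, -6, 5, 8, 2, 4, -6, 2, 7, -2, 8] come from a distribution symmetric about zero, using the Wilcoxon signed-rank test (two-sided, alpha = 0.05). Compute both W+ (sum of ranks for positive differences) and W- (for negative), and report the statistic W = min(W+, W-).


Step 1: Drop any zero differences (none here) and take |d_i|.
|d| = [8, 6, 5, 8, 2, 4, 6, 2, 7, 2, 8]
Step 2: Midrank |d_i| (ties get averaged ranks).
ranks: |8|->10, |6|->6.5, |5|->5, |8|->10, |2|->2, |4|->4, |6|->6.5, |2|->2, |7|->8, |2|->2, |8|->10
Step 3: Attach original signs; sum ranks with positive sign and with negative sign.
W+ = 5 + 10 + 2 + 4 + 2 + 8 + 10 = 41
W- = 10 + 6.5 + 6.5 + 2 = 25
(Check: W+ + W- = 66 should equal n(n+1)/2 = 66.)
Step 4: Test statistic W = min(W+, W-) = 25.
Step 5: Ties in |d|, so use the tie-corrected normal approximation.
        E[W] = n(n+1)/4 = 11*12/4 = 33.
        Tie groups: |d|=2 (t=3), |d|=6 (t=2), |d|=8 (t=3); sum(t^3 - t) = 54.
        Var[W] = n(n+1)(2n+1)/24 - sum(t^3-t)/48 = 3036/24 - 54/48 = 125.375.
        z = (W - E[W]) / sqrt(Var[W]) = (25 - 33) / 11.1971 = -0.7145.
        Two-sided p = 2*Phi(z) = 0.474936.
Step 6: alpha = 0.05. fail to reject H0.

W+ = 41, W- = 25, W = min = 25, p = 0.474936, fail to reject H0.


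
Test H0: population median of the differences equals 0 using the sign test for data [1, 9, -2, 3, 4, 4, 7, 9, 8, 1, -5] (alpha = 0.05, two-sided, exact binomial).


Step 1: Discard zero differences. Original n = 11; n_eff = number of nonzero differences = 11.
Nonzero differences (with sign): +1, +9, -2, +3, +4, +4, +7, +9, +8, +1, -5
Step 2: Count signs: positive = 9, negative = 2.
Step 3: Under H0: P(positive) = 0.5, so the number of positives S ~ Bin(11, 0.5).
Step 4: Two-sided exact p-value = sum of Bin(11,0.5) probabilities at or below the observed probability = 0.065430.
Step 5: alpha = 0.05. fail to reject H0.

n_eff = 11, pos = 9, neg = 2, p = 0.065430, fail to reject H0.


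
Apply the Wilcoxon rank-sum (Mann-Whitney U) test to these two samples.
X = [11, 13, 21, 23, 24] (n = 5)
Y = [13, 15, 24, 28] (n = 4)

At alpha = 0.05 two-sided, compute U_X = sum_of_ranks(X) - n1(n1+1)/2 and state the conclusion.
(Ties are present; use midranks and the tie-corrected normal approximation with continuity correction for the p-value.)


Step 1: Combine and sort all 9 observations; assign midranks.
sorted (value, group): (11,X), (13,X), (13,Y), (15,Y), (21,X), (23,X), (24,X), (24,Y), (28,Y)
ranks: 11->1, 13->2.5, 13->2.5, 15->4, 21->5, 23->6, 24->7.5, 24->7.5, 28->9
Step 2: Rank sum for X: R1 = 1 + 2.5 + 5 + 6 + 7.5 = 22.
Step 3: U_X = R1 - n1(n1+1)/2 = 22 - 5*6/2 = 22 - 15 = 7.
       U_Y = n1*n2 - U_X = 20 - 7 = 13.
Step 4: Ties are present, so use the tie-corrected normal approximation (with continuity correction) for the p-value.
Step 5: p-value = 0.536878; compare to alpha = 0.05. fail to reject H0.

U_X = 7, p = 0.536878, fail to reject H0 at alpha = 0.05.


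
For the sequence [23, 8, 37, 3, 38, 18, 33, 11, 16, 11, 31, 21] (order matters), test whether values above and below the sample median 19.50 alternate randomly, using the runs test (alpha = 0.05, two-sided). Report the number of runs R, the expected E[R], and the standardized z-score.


Step 1: Compute median = 19.50; label A = above, B = below.
Labels in order: ABABABABBBAA  (n_A = 6, n_B = 6)
Step 2: Count runs R = 9.
Step 3: Under H0 (random ordering), E[R] = 2*n_A*n_B/(n_A+n_B) + 1 = 2*6*6/12 + 1 = 7.0000.
        Var[R] = 2*n_A*n_B*(2*n_A*n_B - n_A - n_B) / ((n_A+n_B)^2 * (n_A+n_B-1)) = 4320/1584 = 2.7273.
        SD[R] = 1.6514.
Step 4: Continuity-corrected z = (R - 0.5 - E[R]) / SD[R] = (9 - 0.5 - 7.0000) / 1.6514 = 0.9083.
Step 5: Two-sided p-value via normal approximation = 2*(1 - Phi(|z|)) = 0.363722.
Step 6: alpha = 0.05. fail to reject H0.

R = 9, z = 0.9083, p = 0.363722, fail to reject H0.


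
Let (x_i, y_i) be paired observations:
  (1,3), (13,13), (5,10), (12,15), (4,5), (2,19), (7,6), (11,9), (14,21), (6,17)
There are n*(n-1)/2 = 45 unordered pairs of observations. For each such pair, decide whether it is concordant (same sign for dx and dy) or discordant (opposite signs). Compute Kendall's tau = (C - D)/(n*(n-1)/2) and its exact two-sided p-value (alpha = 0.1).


Step 1: Enumerate the 45 unordered pairs (i,j) with i<j and classify each by sign(x_j-x_i) * sign(y_j-y_i).
  (1,2):dx=+12,dy=+10->C; (1,3):dx=+4,dy=+7->C; (1,4):dx=+11,dy=+12->C; (1,5):dx=+3,dy=+2->C
  (1,6):dx=+1,dy=+16->C; (1,7):dx=+6,dy=+3->C; (1,8):dx=+10,dy=+6->C; (1,9):dx=+13,dy=+18->C
  (1,10):dx=+5,dy=+14->C; (2,3):dx=-8,dy=-3->C; (2,4):dx=-1,dy=+2->D; (2,5):dx=-9,dy=-8->C
  (2,6):dx=-11,dy=+6->D; (2,7):dx=-6,dy=-7->C; (2,8):dx=-2,dy=-4->C; (2,9):dx=+1,dy=+8->C
  (2,10):dx=-7,dy=+4->D; (3,4):dx=+7,dy=+5->C; (3,5):dx=-1,dy=-5->C; (3,6):dx=-3,dy=+9->D
  (3,7):dx=+2,dy=-4->D; (3,8):dx=+6,dy=-1->D; (3,9):dx=+9,dy=+11->C; (3,10):dx=+1,dy=+7->C
  (4,5):dx=-8,dy=-10->C; (4,6):dx=-10,dy=+4->D; (4,7):dx=-5,dy=-9->C; (4,8):dx=-1,dy=-6->C
  (4,9):dx=+2,dy=+6->C; (4,10):dx=-6,dy=+2->D; (5,6):dx=-2,dy=+14->D; (5,7):dx=+3,dy=+1->C
  (5,8):dx=+7,dy=+4->C; (5,9):dx=+10,dy=+16->C; (5,10):dx=+2,dy=+12->C; (6,7):dx=+5,dy=-13->D
  (6,8):dx=+9,dy=-10->D; (6,9):dx=+12,dy=+2->C; (6,10):dx=+4,dy=-2->D; (7,8):dx=+4,dy=+3->C
  (7,9):dx=+7,dy=+15->C; (7,10):dx=-1,dy=+11->D; (8,9):dx=+3,dy=+12->C; (8,10):dx=-5,dy=+8->D
  (9,10):dx=-8,dy=-4->C
Step 2: C = 31, D = 14, total pairs = 45.
Step 3: tau = (C - D)/(n(n-1)/2) = (31 - 14)/45 = 0.377778.
Step 4: Exact two-sided p-value (enumerate n! = 3628800 permutations of y under H0): p = 0.155742.
Step 5: alpha = 0.1. fail to reject H0.

tau_b = 0.3778 (C=31, D=14), p = 0.155742, fail to reject H0.


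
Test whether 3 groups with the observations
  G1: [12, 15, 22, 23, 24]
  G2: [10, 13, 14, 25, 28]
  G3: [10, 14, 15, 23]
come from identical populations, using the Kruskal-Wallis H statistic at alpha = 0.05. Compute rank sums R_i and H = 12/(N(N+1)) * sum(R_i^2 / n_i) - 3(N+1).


Step 1: Combine all N = 14 observations and assign midranks.
sorted (value, group, rank): (10,G2,1.5), (10,G3,1.5), (12,G1,3), (13,G2,4), (14,G2,5.5), (14,G3,5.5), (15,G1,7.5), (15,G3,7.5), (22,G1,9), (23,G1,10.5), (23,G3,10.5), (24,G1,12), (25,G2,13), (28,G2,14)
Step 2: Sum ranks within each group.
R_1 = 42 (n_1 = 5)
R_2 = 38 (n_2 = 5)
R_3 = 25 (n_3 = 4)
Step 3: H = 12/(N(N+1)) * sum(R_i^2/n_i) - 3(N+1)
     = 12/(14*15) * (42^2/5 + 38^2/5 + 25^2/4) - 3*15
     = 0.057143 * 797.85 - 45
     = 0.591429.
Step 4: Ties present; correction factor C = 1 - 24/(14^3 - 14) = 0.991209. Corrected H = 0.591429 / 0.991209 = 0.596674.
Step 5: Under H0, H ~ chi^2(2); p-value = 0.742051.
Step 6: alpha = 0.05. fail to reject H0.

H = 0.5967, df = 2, p = 0.742051, fail to reject H0.


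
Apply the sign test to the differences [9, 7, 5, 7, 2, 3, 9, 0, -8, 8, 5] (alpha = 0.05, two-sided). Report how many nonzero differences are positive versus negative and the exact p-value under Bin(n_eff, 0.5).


Step 1: Discard zero differences. Original n = 11; n_eff = number of nonzero differences = 10.
Nonzero differences (with sign): +9, +7, +5, +7, +2, +3, +9, -8, +8, +5
Step 2: Count signs: positive = 9, negative = 1.
Step 3: Under H0: P(positive) = 0.5, so the number of positives S ~ Bin(10, 0.5).
Step 4: Two-sided exact p-value = sum of Bin(10,0.5) probabilities at or below the observed probability = 0.021484.
Step 5: alpha = 0.05. reject H0.

n_eff = 10, pos = 9, neg = 1, p = 0.021484, reject H0.


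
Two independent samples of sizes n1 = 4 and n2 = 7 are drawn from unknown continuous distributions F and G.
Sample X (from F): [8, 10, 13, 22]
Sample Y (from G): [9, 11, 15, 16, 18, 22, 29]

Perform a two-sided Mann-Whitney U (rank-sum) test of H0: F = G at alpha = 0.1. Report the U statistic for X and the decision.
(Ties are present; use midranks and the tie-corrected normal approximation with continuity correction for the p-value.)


Step 1: Combine and sort all 11 observations; assign midranks.
sorted (value, group): (8,X), (9,Y), (10,X), (11,Y), (13,X), (15,Y), (16,Y), (18,Y), (22,X), (22,Y), (29,Y)
ranks: 8->1, 9->2, 10->3, 11->4, 13->5, 15->6, 16->7, 18->8, 22->9.5, 22->9.5, 29->11
Step 2: Rank sum for X: R1 = 1 + 3 + 5 + 9.5 = 18.5.
Step 3: U_X = R1 - n1(n1+1)/2 = 18.5 - 4*5/2 = 18.5 - 10 = 8.5.
       U_Y = n1*n2 - U_X = 28 - 8.5 = 19.5.
Step 4: Ties are present, so use the tie-corrected normal approximation (with continuity correction) for the p-value.
Step 5: p-value = 0.343605; compare to alpha = 0.1. fail to reject H0.

U_X = 8.5, p = 0.343605, fail to reject H0 at alpha = 0.1.


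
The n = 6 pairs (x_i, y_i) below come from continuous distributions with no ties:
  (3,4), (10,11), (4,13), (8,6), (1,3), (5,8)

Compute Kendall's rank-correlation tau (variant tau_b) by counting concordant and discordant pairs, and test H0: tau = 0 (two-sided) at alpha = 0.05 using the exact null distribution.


Step 1: Enumerate the 15 unordered pairs (i,j) with i<j and classify each by sign(x_j-x_i) * sign(y_j-y_i).
  (1,2):dx=+7,dy=+7->C; (1,3):dx=+1,dy=+9->C; (1,4):dx=+5,dy=+2->C; (1,5):dx=-2,dy=-1->C
  (1,6):dx=+2,dy=+4->C; (2,3):dx=-6,dy=+2->D; (2,4):dx=-2,dy=-5->C; (2,5):dx=-9,dy=-8->C
  (2,6):dx=-5,dy=-3->C; (3,4):dx=+4,dy=-7->D; (3,5):dx=-3,dy=-10->C; (3,6):dx=+1,dy=-5->D
  (4,5):dx=-7,dy=-3->C; (4,6):dx=-3,dy=+2->D; (5,6):dx=+4,dy=+5->C
Step 2: C = 11, D = 4, total pairs = 15.
Step 3: tau = (C - D)/(n(n-1)/2) = (11 - 4)/15 = 0.466667.
Step 4: Exact two-sided p-value (enumerate n! = 720 permutations of y under H0): p = 0.272222.
Step 5: alpha = 0.05. fail to reject H0.

tau_b = 0.4667 (C=11, D=4), p = 0.272222, fail to reject H0.


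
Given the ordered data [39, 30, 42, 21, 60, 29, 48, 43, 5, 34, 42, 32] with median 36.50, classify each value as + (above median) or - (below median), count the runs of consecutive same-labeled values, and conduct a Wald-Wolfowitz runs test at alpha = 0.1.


Step 1: Compute median = 36.50; label A = above, B = below.
Labels in order: ABABABAABBAB  (n_A = 6, n_B = 6)
Step 2: Count runs R = 10.
Step 3: Under H0 (random ordering), E[R] = 2*n_A*n_B/(n_A+n_B) + 1 = 2*6*6/12 + 1 = 7.0000.
        Var[R] = 2*n_A*n_B*(2*n_A*n_B - n_A - n_B) / ((n_A+n_B)^2 * (n_A+n_B-1)) = 4320/1584 = 2.7273.
        SD[R] = 1.6514.
Step 4: Continuity-corrected z = (R - 0.5 - E[R]) / SD[R] = (10 - 0.5 - 7.0000) / 1.6514 = 1.5138.
Step 5: Two-sided p-value via normal approximation = 2*(1 - Phi(|z|)) = 0.130070.
Step 6: alpha = 0.1. fail to reject H0.

R = 10, z = 1.5138, p = 0.130070, fail to reject H0.


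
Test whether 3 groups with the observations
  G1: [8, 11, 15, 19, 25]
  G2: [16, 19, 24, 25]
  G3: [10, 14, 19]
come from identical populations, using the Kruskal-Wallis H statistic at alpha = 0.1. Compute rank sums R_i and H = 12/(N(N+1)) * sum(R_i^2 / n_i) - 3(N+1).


Step 1: Combine all N = 12 observations and assign midranks.
sorted (value, group, rank): (8,G1,1), (10,G3,2), (11,G1,3), (14,G3,4), (15,G1,5), (16,G2,6), (19,G1,8), (19,G2,8), (19,G3,8), (24,G2,10), (25,G1,11.5), (25,G2,11.5)
Step 2: Sum ranks within each group.
R_1 = 28.5 (n_1 = 5)
R_2 = 35.5 (n_2 = 4)
R_3 = 14 (n_3 = 3)
Step 3: H = 12/(N(N+1)) * sum(R_i^2/n_i) - 3(N+1)
     = 12/(12*13) * (28.5^2/5 + 35.5^2/4 + 14^2/3) - 3*13
     = 0.076923 * 542.846 - 39
     = 2.757372.
Step 4: Ties present; correction factor C = 1 - 30/(12^3 - 12) = 0.982517. Corrected H = 2.757372 / 0.982517 = 2.806435.
Step 5: Under H0, H ~ chi^2(2); p-value = 0.245805.
Step 6: alpha = 0.1. fail to reject H0.

H = 2.8064, df = 2, p = 0.245805, fail to reject H0.


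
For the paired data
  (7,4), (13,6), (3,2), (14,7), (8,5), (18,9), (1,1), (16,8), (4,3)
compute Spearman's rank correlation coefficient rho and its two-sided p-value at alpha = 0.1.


Step 1: Rank x and y separately (midranks; no ties here).
rank(x): 7->4, 13->6, 3->2, 14->7, 8->5, 18->9, 1->1, 16->8, 4->3
rank(y): 4->4, 6->6, 2->2, 7->7, 5->5, 9->9, 1->1, 8->8, 3->3
Step 2: d_i = R_x(i) - R_y(i); compute d_i^2.
  (4-4)^2=0, (6-6)^2=0, (2-2)^2=0, (7-7)^2=0, (5-5)^2=0, (9-9)^2=0, (1-1)^2=0, (8-8)^2=0, (3-3)^2=0
sum(d^2) = 0.
Step 3: rho = 1 - 6*0 / (9*(9^2 - 1)) = 1 - 0/720 = 1.000000.
Step 5: Two-sided p-value from the t-distribution with 7 df = 0.000000.
Step 6: alpha = 0.1. reject H0.

rho = 1.0000, p = 0.000000, reject H0 at alpha = 0.1.


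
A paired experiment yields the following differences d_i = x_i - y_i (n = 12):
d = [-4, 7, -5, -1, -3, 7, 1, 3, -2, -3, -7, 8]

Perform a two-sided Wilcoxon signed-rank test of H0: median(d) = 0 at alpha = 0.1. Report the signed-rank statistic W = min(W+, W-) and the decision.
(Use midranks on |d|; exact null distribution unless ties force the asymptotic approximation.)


Step 1: Drop any zero differences (none here) and take |d_i|.
|d| = [4, 7, 5, 1, 3, 7, 1, 3, 2, 3, 7, 8]
Step 2: Midrank |d_i| (ties get averaged ranks).
ranks: |4|->7, |7|->10, |5|->8, |1|->1.5, |3|->5, |7|->10, |1|->1.5, |3|->5, |2|->3, |3|->5, |7|->10, |8|->12
Step 3: Attach original signs; sum ranks with positive sign and with negative sign.
W+ = 10 + 10 + 1.5 + 5 + 12 = 38.5
W- = 7 + 8 + 1.5 + 5 + 3 + 5 + 10 = 39.5
(Check: W+ + W- = 78 should equal n(n+1)/2 = 78.)
Step 4: Test statistic W = min(W+, W-) = 38.5.
Step 5: Ties in |d|, so use the tie-corrected normal approximation.
        E[W] = n(n+1)/4 = 12*13/4 = 39.
        Tie groups: |d|=1 (t=2), |d|=3 (t=3), |d|=7 (t=3); sum(t^3 - t) = 54.
        Var[W] = n(n+1)(2n+1)/24 - sum(t^3-t)/48 = 3900/24 - 54/48 = 161.375.
        z = (W - E[W]) / sqrt(Var[W]) = (38.5 - 39) / 12.7033 = -0.0394.
        Two-sided p = 2*Phi(z) = 0.968604.
Step 6: alpha = 0.1. fail to reject H0.

W+ = 38.5, W- = 39.5, W = min = 38.5, p = 0.968604, fail to reject H0.


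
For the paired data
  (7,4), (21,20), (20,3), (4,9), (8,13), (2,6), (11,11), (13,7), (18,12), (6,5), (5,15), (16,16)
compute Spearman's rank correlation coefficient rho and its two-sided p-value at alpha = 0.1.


Step 1: Rank x and y separately (midranks; no ties here).
rank(x): 7->5, 21->12, 20->11, 4->2, 8->6, 2->1, 11->7, 13->8, 18->10, 6->4, 5->3, 16->9
rank(y): 4->2, 20->12, 3->1, 9->6, 13->9, 6->4, 11->7, 7->5, 12->8, 5->3, 15->10, 16->11
Step 2: d_i = R_x(i) - R_y(i); compute d_i^2.
  (5-2)^2=9, (12-12)^2=0, (11-1)^2=100, (2-6)^2=16, (6-9)^2=9, (1-4)^2=9, (7-7)^2=0, (8-5)^2=9, (10-8)^2=4, (4-3)^2=1, (3-10)^2=49, (9-11)^2=4
sum(d^2) = 210.
Step 3: rho = 1 - 6*210 / (12*(12^2 - 1)) = 1 - 1260/1716 = 0.265734.
Step 4: Under H0, t = rho * sqrt((n-2)/(1-rho^2)) = 0.8717 ~ t(10).
Step 5: Two-sided p-value from the t-distribution with 10 df = 0.403833.
Step 6: alpha = 0.1. fail to reject H0.

rho = 0.2657, p = 0.403833, fail to reject H0 at alpha = 0.1.


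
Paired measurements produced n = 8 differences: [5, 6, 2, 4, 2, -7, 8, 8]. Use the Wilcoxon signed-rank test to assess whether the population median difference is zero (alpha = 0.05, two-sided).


Step 1: Drop any zero differences (none here) and take |d_i|.
|d| = [5, 6, 2, 4, 2, 7, 8, 8]
Step 2: Midrank |d_i| (ties get averaged ranks).
ranks: |5|->4, |6|->5, |2|->1.5, |4|->3, |2|->1.5, |7|->6, |8|->7.5, |8|->7.5
Step 3: Attach original signs; sum ranks with positive sign and with negative sign.
W+ = 4 + 5 + 1.5 + 3 + 1.5 + 7.5 + 7.5 = 30
W- = 6 = 6
(Check: W+ + W- = 36 should equal n(n+1)/2 = 36.)
Step 4: Test statistic W = min(W+, W-) = 6.
Step 5: Ties in |d|, so use the tie-corrected normal approximation.
        E[W] = n(n+1)/4 = 8*9/4 = 18.
        Tie groups: |d|=2 (t=2), |d|=8 (t=2); sum(t^3 - t) = 12.
        Var[W] = n(n+1)(2n+1)/24 - sum(t^3-t)/48 = 1224/24 - 12/48 = 50.75.
        z = (W - E[W]) / sqrt(Var[W]) = (6 - 18) / 7.1239 = -1.6845.
        Two-sided p = 2*Phi(z) = 0.092091.
Step 6: alpha = 0.05. fail to reject H0.

W+ = 30, W- = 6, W = min = 6, p = 0.092091, fail to reject H0.


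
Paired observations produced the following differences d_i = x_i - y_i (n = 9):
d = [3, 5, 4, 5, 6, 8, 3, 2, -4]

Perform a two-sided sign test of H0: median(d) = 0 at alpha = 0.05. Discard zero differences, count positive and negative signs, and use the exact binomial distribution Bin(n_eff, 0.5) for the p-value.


Step 1: Discard zero differences. Original n = 9; n_eff = number of nonzero differences = 9.
Nonzero differences (with sign): +3, +5, +4, +5, +6, +8, +3, +2, -4
Step 2: Count signs: positive = 8, negative = 1.
Step 3: Under H0: P(positive) = 0.5, so the number of positives S ~ Bin(9, 0.5).
Step 4: Two-sided exact p-value = sum of Bin(9,0.5) probabilities at or below the observed probability = 0.039062.
Step 5: alpha = 0.05. reject H0.

n_eff = 9, pos = 8, neg = 1, p = 0.039062, reject H0.


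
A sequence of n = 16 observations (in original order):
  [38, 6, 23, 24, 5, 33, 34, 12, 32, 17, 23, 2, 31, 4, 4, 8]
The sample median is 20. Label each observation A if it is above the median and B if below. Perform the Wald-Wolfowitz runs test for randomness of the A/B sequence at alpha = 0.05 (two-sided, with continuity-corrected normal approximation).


Step 1: Compute median = 20; label A = above, B = below.
Labels in order: ABAABAABABABABBB  (n_A = 8, n_B = 8)
Step 2: Count runs R = 12.
Step 3: Under H0 (random ordering), E[R] = 2*n_A*n_B/(n_A+n_B) + 1 = 2*8*8/16 + 1 = 9.0000.
        Var[R] = 2*n_A*n_B*(2*n_A*n_B - n_A - n_B) / ((n_A+n_B)^2 * (n_A+n_B-1)) = 14336/3840 = 3.7333.
        SD[R] = 1.9322.
Step 4: Continuity-corrected z = (R - 0.5 - E[R]) / SD[R] = (12 - 0.5 - 9.0000) / 1.9322 = 1.2939.
Step 5: Two-sided p-value via normal approximation = 2*(1 - Phi(|z|)) = 0.195709.
Step 6: alpha = 0.05. fail to reject H0.

R = 12, z = 1.2939, p = 0.195709, fail to reject H0.


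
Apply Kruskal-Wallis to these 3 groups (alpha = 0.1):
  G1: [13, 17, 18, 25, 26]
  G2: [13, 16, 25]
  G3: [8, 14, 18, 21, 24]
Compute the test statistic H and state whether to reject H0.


Step 1: Combine all N = 13 observations and assign midranks.
sorted (value, group, rank): (8,G3,1), (13,G1,2.5), (13,G2,2.5), (14,G3,4), (16,G2,5), (17,G1,6), (18,G1,7.5), (18,G3,7.5), (21,G3,9), (24,G3,10), (25,G1,11.5), (25,G2,11.5), (26,G1,13)
Step 2: Sum ranks within each group.
R_1 = 40.5 (n_1 = 5)
R_2 = 19 (n_2 = 3)
R_3 = 31.5 (n_3 = 5)
Step 3: H = 12/(N(N+1)) * sum(R_i^2/n_i) - 3(N+1)
     = 12/(13*14) * (40.5^2/5 + 19^2/3 + 31.5^2/5) - 3*14
     = 0.065934 * 646.833 - 42
     = 0.648352.
Step 4: Ties present; correction factor C = 1 - 18/(13^3 - 13) = 0.991758. Corrected H = 0.648352 / 0.991758 = 0.653740.
Step 5: Under H0, H ~ chi^2(2); p-value = 0.721178.
Step 6: alpha = 0.1. fail to reject H0.

H = 0.6537, df = 2, p = 0.721178, fail to reject H0.


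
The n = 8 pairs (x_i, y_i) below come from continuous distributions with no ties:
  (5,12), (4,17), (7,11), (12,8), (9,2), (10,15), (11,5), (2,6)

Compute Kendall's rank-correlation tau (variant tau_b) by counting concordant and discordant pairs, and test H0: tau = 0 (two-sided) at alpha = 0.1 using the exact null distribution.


Step 1: Enumerate the 28 unordered pairs (i,j) with i<j and classify each by sign(x_j-x_i) * sign(y_j-y_i).
  (1,2):dx=-1,dy=+5->D; (1,3):dx=+2,dy=-1->D; (1,4):dx=+7,dy=-4->D; (1,5):dx=+4,dy=-10->D
  (1,6):dx=+5,dy=+3->C; (1,7):dx=+6,dy=-7->D; (1,8):dx=-3,dy=-6->C; (2,3):dx=+3,dy=-6->D
  (2,4):dx=+8,dy=-9->D; (2,5):dx=+5,dy=-15->D; (2,6):dx=+6,dy=-2->D; (2,7):dx=+7,dy=-12->D
  (2,8):dx=-2,dy=-11->C; (3,4):dx=+5,dy=-3->D; (3,5):dx=+2,dy=-9->D; (3,6):dx=+3,dy=+4->C
  (3,7):dx=+4,dy=-6->D; (3,8):dx=-5,dy=-5->C; (4,5):dx=-3,dy=-6->C; (4,6):dx=-2,dy=+7->D
  (4,7):dx=-1,dy=-3->C; (4,8):dx=-10,dy=-2->C; (5,6):dx=+1,dy=+13->C; (5,7):dx=+2,dy=+3->C
  (5,8):dx=-7,dy=+4->D; (6,7):dx=+1,dy=-10->D; (6,8):dx=-8,dy=-9->C; (7,8):dx=-9,dy=+1->D
Step 2: C = 11, D = 17, total pairs = 28.
Step 3: tau = (C - D)/(n(n-1)/2) = (11 - 17)/28 = -0.214286.
Step 4: Exact two-sided p-value (enumerate n! = 40320 permutations of y under H0): p = 0.548413.
Step 5: alpha = 0.1. fail to reject H0.

tau_b = -0.2143 (C=11, D=17), p = 0.548413, fail to reject H0.


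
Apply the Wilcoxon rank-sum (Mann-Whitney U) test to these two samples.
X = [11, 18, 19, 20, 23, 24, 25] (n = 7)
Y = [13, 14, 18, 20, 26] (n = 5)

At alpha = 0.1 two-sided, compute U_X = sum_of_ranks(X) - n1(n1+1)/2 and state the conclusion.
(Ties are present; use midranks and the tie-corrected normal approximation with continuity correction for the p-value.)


Step 1: Combine and sort all 12 observations; assign midranks.
sorted (value, group): (11,X), (13,Y), (14,Y), (18,X), (18,Y), (19,X), (20,X), (20,Y), (23,X), (24,X), (25,X), (26,Y)
ranks: 11->1, 13->2, 14->3, 18->4.5, 18->4.5, 19->6, 20->7.5, 20->7.5, 23->9, 24->10, 25->11, 26->12
Step 2: Rank sum for X: R1 = 1 + 4.5 + 6 + 7.5 + 9 + 10 + 11 = 49.
Step 3: U_X = R1 - n1(n1+1)/2 = 49 - 7*8/2 = 49 - 28 = 21.
       U_Y = n1*n2 - U_X = 35 - 21 = 14.
Step 4: Ties are present, so use the tie-corrected normal approximation (with continuity correction) for the p-value.
Step 5: p-value = 0.624905; compare to alpha = 0.1. fail to reject H0.

U_X = 21, p = 0.624905, fail to reject H0 at alpha = 0.1.


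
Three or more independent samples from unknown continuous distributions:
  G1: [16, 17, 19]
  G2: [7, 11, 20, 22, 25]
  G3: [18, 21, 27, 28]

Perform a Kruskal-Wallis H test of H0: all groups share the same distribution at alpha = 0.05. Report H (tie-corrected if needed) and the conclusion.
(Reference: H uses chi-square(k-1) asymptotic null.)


Step 1: Combine all N = 12 observations and assign midranks.
sorted (value, group, rank): (7,G2,1), (11,G2,2), (16,G1,3), (17,G1,4), (18,G3,5), (19,G1,6), (20,G2,7), (21,G3,8), (22,G2,9), (25,G2,10), (27,G3,11), (28,G3,12)
Step 2: Sum ranks within each group.
R_1 = 13 (n_1 = 3)
R_2 = 29 (n_2 = 5)
R_3 = 36 (n_3 = 4)
Step 3: H = 12/(N(N+1)) * sum(R_i^2/n_i) - 3(N+1)
     = 12/(12*13) * (13^2/3 + 29^2/5 + 36^2/4) - 3*13
     = 0.076923 * 548.533 - 39
     = 3.194872.
Step 4: No ties, so H is used without correction.
Step 5: Under H0, H ~ chi^2(2); p-value = 0.202415.
Step 6: alpha = 0.05. fail to reject H0.

H = 3.1949, df = 2, p = 0.202415, fail to reject H0.


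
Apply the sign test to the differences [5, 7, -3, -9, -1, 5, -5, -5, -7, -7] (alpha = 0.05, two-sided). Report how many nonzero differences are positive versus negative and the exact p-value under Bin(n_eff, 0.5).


Step 1: Discard zero differences. Original n = 10; n_eff = number of nonzero differences = 10.
Nonzero differences (with sign): +5, +7, -3, -9, -1, +5, -5, -5, -7, -7
Step 2: Count signs: positive = 3, negative = 7.
Step 3: Under H0: P(positive) = 0.5, so the number of positives S ~ Bin(10, 0.5).
Step 4: Two-sided exact p-value = sum of Bin(10,0.5) probabilities at or below the observed probability = 0.343750.
Step 5: alpha = 0.05. fail to reject H0.

n_eff = 10, pos = 3, neg = 7, p = 0.343750, fail to reject H0.


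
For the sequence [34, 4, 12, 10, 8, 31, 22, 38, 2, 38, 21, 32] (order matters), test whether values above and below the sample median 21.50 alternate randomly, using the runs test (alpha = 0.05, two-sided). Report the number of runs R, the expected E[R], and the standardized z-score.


Step 1: Compute median = 21.50; label A = above, B = below.
Labels in order: ABBBBAAABABA  (n_A = 6, n_B = 6)
Step 2: Count runs R = 7.
Step 3: Under H0 (random ordering), E[R] = 2*n_A*n_B/(n_A+n_B) + 1 = 2*6*6/12 + 1 = 7.0000.
        Var[R] = 2*n_A*n_B*(2*n_A*n_B - n_A - n_B) / ((n_A+n_B)^2 * (n_A+n_B-1)) = 4320/1584 = 2.7273.
        SD[R] = 1.6514.
Step 4: R = E[R], so z = 0 with no continuity correction.
Step 5: Two-sided p-value via normal approximation = 2*(1 - Phi(|z|)) = 1.000000.
Step 6: alpha = 0.05. fail to reject H0.

R = 7, z = 0.0000, p = 1.000000, fail to reject H0.


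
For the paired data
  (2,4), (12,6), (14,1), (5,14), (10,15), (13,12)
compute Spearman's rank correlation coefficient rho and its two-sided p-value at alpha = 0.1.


Step 1: Rank x and y separately (midranks; no ties here).
rank(x): 2->1, 12->4, 14->6, 5->2, 10->3, 13->5
rank(y): 4->2, 6->3, 1->1, 14->5, 15->6, 12->4
Step 2: d_i = R_x(i) - R_y(i); compute d_i^2.
  (1-2)^2=1, (4-3)^2=1, (6-1)^2=25, (2-5)^2=9, (3-6)^2=9, (5-4)^2=1
sum(d^2) = 46.
Step 3: rho = 1 - 6*46 / (6*(6^2 - 1)) = 1 - 276/210 = -0.314286.
Step 4: Under H0, t = rho * sqrt((n-2)/(1-rho^2)) = -0.6621 ~ t(4).
Step 5: Two-sided p-value from the t-distribution with 4 df = 0.544093.
Step 6: alpha = 0.1. fail to reject H0.

rho = -0.3143, p = 0.544093, fail to reject H0 at alpha = 0.1.


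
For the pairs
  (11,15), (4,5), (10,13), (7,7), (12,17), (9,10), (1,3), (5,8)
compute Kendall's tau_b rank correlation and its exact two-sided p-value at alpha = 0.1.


Step 1: Enumerate the 28 unordered pairs (i,j) with i<j and classify each by sign(x_j-x_i) * sign(y_j-y_i).
  (1,2):dx=-7,dy=-10->C; (1,3):dx=-1,dy=-2->C; (1,4):dx=-4,dy=-8->C; (1,5):dx=+1,dy=+2->C
  (1,6):dx=-2,dy=-5->C; (1,7):dx=-10,dy=-12->C; (1,8):dx=-6,dy=-7->C; (2,3):dx=+6,dy=+8->C
  (2,4):dx=+3,dy=+2->C; (2,5):dx=+8,dy=+12->C; (2,6):dx=+5,dy=+5->C; (2,7):dx=-3,dy=-2->C
  (2,8):dx=+1,dy=+3->C; (3,4):dx=-3,dy=-6->C; (3,5):dx=+2,dy=+4->C; (3,6):dx=-1,dy=-3->C
  (3,7):dx=-9,dy=-10->C; (3,8):dx=-5,dy=-5->C; (4,5):dx=+5,dy=+10->C; (4,6):dx=+2,dy=+3->C
  (4,7):dx=-6,dy=-4->C; (4,8):dx=-2,dy=+1->D; (5,6):dx=-3,dy=-7->C; (5,7):dx=-11,dy=-14->C
  (5,8):dx=-7,dy=-9->C; (6,7):dx=-8,dy=-7->C; (6,8):dx=-4,dy=-2->C; (7,8):dx=+4,dy=+5->C
Step 2: C = 27, D = 1, total pairs = 28.
Step 3: tau = (C - D)/(n(n-1)/2) = (27 - 1)/28 = 0.928571.
Step 4: Exact two-sided p-value (enumerate n! = 40320 permutations of y under H0): p = 0.000397.
Step 5: alpha = 0.1. reject H0.

tau_b = 0.9286 (C=27, D=1), p = 0.000397, reject H0.


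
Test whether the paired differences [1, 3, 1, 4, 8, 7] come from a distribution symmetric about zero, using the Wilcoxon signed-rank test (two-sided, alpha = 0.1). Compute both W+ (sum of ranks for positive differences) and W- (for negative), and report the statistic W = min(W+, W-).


Step 1: Drop any zero differences (none here) and take |d_i|.
|d| = [1, 3, 1, 4, 8, 7]
Step 2: Midrank |d_i| (ties get averaged ranks).
ranks: |1|->1.5, |3|->3, |1|->1.5, |4|->4, |8|->6, |7|->5
Step 3: Attach original signs; sum ranks with positive sign and with negative sign.
W+ = 1.5 + 3 + 1.5 + 4 + 6 + 5 = 21
W- = 0 = 0
(Check: W+ + W- = 21 should equal n(n+1)/2 = 21.)
Step 4: Test statistic W = min(W+, W-) = 0.
Step 5: Ties in |d|, so use the tie-corrected normal approximation.
        E[W] = n(n+1)/4 = 6*7/4 = 10.5.
        Tie groups: |d|=1 (t=2); sum(t^3 - t) = 6.
        Var[W] = n(n+1)(2n+1)/24 - sum(t^3-t)/48 = 546/24 - 6/48 = 22.625.
        z = (W - E[W]) / sqrt(Var[W]) = (0 - 10.5) / 4.7566 = -2.2075.
        Two-sided p = 2*Phi(z) = 0.027281.
Step 6: alpha = 0.1. reject H0.

W+ = 21, W- = 0, W = min = 0, p = 0.027281, reject H0.


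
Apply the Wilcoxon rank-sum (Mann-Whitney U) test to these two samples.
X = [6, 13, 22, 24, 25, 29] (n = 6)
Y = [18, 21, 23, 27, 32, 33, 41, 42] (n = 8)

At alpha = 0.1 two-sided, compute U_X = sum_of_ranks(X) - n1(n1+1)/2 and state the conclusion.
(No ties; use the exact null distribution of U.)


Step 1: Combine and sort all 14 observations; assign midranks.
sorted (value, group): (6,X), (13,X), (18,Y), (21,Y), (22,X), (23,Y), (24,X), (25,X), (27,Y), (29,X), (32,Y), (33,Y), (41,Y), (42,Y)
ranks: 6->1, 13->2, 18->3, 21->4, 22->5, 23->6, 24->7, 25->8, 27->9, 29->10, 32->11, 33->12, 41->13, 42->14
Step 2: Rank sum for X: R1 = 1 + 2 + 5 + 7 + 8 + 10 = 33.
Step 3: U_X = R1 - n1(n1+1)/2 = 33 - 6*7/2 = 33 - 21 = 12.
       U_Y = n1*n2 - U_X = 48 - 12 = 36.
Step 4: No ties, so the exact null distribution of U (based on enumerating the C(14,6) = 3003 equally likely rank assignments) gives the two-sided p-value.
Step 5: p-value = 0.141858; compare to alpha = 0.1. fail to reject H0.

U_X = 12, p = 0.141858, fail to reject H0 at alpha = 0.1.


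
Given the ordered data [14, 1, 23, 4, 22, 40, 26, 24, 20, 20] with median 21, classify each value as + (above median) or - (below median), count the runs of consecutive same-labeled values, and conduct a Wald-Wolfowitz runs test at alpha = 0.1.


Step 1: Compute median = 21; label A = above, B = below.
Labels in order: BBABAAAABB  (n_A = 5, n_B = 5)
Step 2: Count runs R = 5.
Step 3: Under H0 (random ordering), E[R] = 2*n_A*n_B/(n_A+n_B) + 1 = 2*5*5/10 + 1 = 6.0000.
        Var[R] = 2*n_A*n_B*(2*n_A*n_B - n_A - n_B) / ((n_A+n_B)^2 * (n_A+n_B-1)) = 2000/900 = 2.2222.
        SD[R] = 1.4907.
Step 4: Continuity-corrected z = (R + 0.5 - E[R]) / SD[R] = (5 + 0.5 - 6.0000) / 1.4907 = -0.3354.
Step 5: Two-sided p-value via normal approximation = 2*(1 - Phi(|z|)) = 0.737316.
Step 6: alpha = 0.1. fail to reject H0.

R = 5, z = -0.3354, p = 0.737316, fail to reject H0.


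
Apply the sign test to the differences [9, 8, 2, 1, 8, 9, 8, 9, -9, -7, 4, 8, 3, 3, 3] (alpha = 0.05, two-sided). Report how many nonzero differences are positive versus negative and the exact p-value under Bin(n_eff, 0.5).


Step 1: Discard zero differences. Original n = 15; n_eff = number of nonzero differences = 15.
Nonzero differences (with sign): +9, +8, +2, +1, +8, +9, +8, +9, -9, -7, +4, +8, +3, +3, +3
Step 2: Count signs: positive = 13, negative = 2.
Step 3: Under H0: P(positive) = 0.5, so the number of positives S ~ Bin(15, 0.5).
Step 4: Two-sided exact p-value = sum of Bin(15,0.5) probabilities at or below the observed probability = 0.007385.
Step 5: alpha = 0.05. reject H0.

n_eff = 15, pos = 13, neg = 2, p = 0.007385, reject H0.


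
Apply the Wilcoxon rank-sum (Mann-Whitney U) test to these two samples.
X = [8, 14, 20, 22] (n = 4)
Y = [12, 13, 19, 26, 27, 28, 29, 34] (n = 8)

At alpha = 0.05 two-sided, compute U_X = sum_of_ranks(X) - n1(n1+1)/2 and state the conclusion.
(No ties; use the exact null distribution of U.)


Step 1: Combine and sort all 12 observations; assign midranks.
sorted (value, group): (8,X), (12,Y), (13,Y), (14,X), (19,Y), (20,X), (22,X), (26,Y), (27,Y), (28,Y), (29,Y), (34,Y)
ranks: 8->1, 12->2, 13->3, 14->4, 19->5, 20->6, 22->7, 26->8, 27->9, 28->10, 29->11, 34->12
Step 2: Rank sum for X: R1 = 1 + 4 + 6 + 7 = 18.
Step 3: U_X = R1 - n1(n1+1)/2 = 18 - 4*5/2 = 18 - 10 = 8.
       U_Y = n1*n2 - U_X = 32 - 8 = 24.
Step 4: No ties, so the exact null distribution of U (based on enumerating the C(12,4) = 495 equally likely rank assignments) gives the two-sided p-value.
Step 5: p-value = 0.214141; compare to alpha = 0.05. fail to reject H0.

U_X = 8, p = 0.214141, fail to reject H0 at alpha = 0.05.


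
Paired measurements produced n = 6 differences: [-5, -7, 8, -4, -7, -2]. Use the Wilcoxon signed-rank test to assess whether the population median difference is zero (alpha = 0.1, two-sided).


Step 1: Drop any zero differences (none here) and take |d_i|.
|d| = [5, 7, 8, 4, 7, 2]
Step 2: Midrank |d_i| (ties get averaged ranks).
ranks: |5|->3, |7|->4.5, |8|->6, |4|->2, |7|->4.5, |2|->1
Step 3: Attach original signs; sum ranks with positive sign and with negative sign.
W+ = 6 = 6
W- = 3 + 4.5 + 2 + 4.5 + 1 = 15
(Check: W+ + W- = 21 should equal n(n+1)/2 = 21.)
Step 4: Test statistic W = min(W+, W-) = 6.
Step 5: Ties in |d|, so use the tie-corrected normal approximation.
        E[W] = n(n+1)/4 = 6*7/4 = 10.5.
        Tie groups: |d|=7 (t=2); sum(t^3 - t) = 6.
        Var[W] = n(n+1)(2n+1)/24 - sum(t^3-t)/48 = 546/24 - 6/48 = 22.625.
        z = (W - E[W]) / sqrt(Var[W]) = (6 - 10.5) / 4.7566 = -0.9461.
        Two-sided p = 2*Phi(z) = 0.344118.
Step 6: alpha = 0.1. fail to reject H0.

W+ = 6, W- = 15, W = min = 6, p = 0.344118, fail to reject H0.


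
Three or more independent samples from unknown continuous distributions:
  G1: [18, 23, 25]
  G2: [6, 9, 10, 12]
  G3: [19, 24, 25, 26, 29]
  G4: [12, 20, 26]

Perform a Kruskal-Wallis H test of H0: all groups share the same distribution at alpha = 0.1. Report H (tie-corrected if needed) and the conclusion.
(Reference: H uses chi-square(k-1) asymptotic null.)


Step 1: Combine all N = 15 observations and assign midranks.
sorted (value, group, rank): (6,G2,1), (9,G2,2), (10,G2,3), (12,G2,4.5), (12,G4,4.5), (18,G1,6), (19,G3,7), (20,G4,8), (23,G1,9), (24,G3,10), (25,G1,11.5), (25,G3,11.5), (26,G3,13.5), (26,G4,13.5), (29,G3,15)
Step 2: Sum ranks within each group.
R_1 = 26.5 (n_1 = 3)
R_2 = 10.5 (n_2 = 4)
R_3 = 57 (n_3 = 5)
R_4 = 26 (n_4 = 3)
Step 3: H = 12/(N(N+1)) * sum(R_i^2/n_i) - 3(N+1)
     = 12/(15*16) * (26.5^2/3 + 10.5^2/4 + 57^2/5 + 26^2/3) - 3*16
     = 0.050000 * 1136.78 - 48
     = 8.838958.
Step 4: Ties present; correction factor C = 1 - 18/(15^3 - 15) = 0.994643. Corrected H = 8.838958 / 0.994643 = 8.886565.
Step 5: Under H0, H ~ chi^2(3); p-value = 0.030838.
Step 6: alpha = 0.1. reject H0.

H = 8.8866, df = 3, p = 0.030838, reject H0.


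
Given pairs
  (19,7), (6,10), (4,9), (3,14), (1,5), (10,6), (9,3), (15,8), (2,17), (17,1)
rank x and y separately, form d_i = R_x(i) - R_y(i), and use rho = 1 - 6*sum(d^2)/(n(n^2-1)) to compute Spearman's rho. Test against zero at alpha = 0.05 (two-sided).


Step 1: Rank x and y separately (midranks; no ties here).
rank(x): 19->10, 6->5, 4->4, 3->3, 1->1, 10->7, 9->6, 15->8, 2->2, 17->9
rank(y): 7->5, 10->8, 9->7, 14->9, 5->3, 6->4, 3->2, 8->6, 17->10, 1->1
Step 2: d_i = R_x(i) - R_y(i); compute d_i^2.
  (10-5)^2=25, (5-8)^2=9, (4-7)^2=9, (3-9)^2=36, (1-3)^2=4, (7-4)^2=9, (6-2)^2=16, (8-6)^2=4, (2-10)^2=64, (9-1)^2=64
sum(d^2) = 240.
Step 3: rho = 1 - 6*240 / (10*(10^2 - 1)) = 1 - 1440/990 = -0.454545.
Step 4: Under H0, t = rho * sqrt((n-2)/(1-rho^2)) = -1.4434 ~ t(8).
Step 5: Two-sided p-value from the t-distribution with 8 df = 0.186905.
Step 6: alpha = 0.05. fail to reject H0.

rho = -0.4545, p = 0.186905, fail to reject H0 at alpha = 0.05.


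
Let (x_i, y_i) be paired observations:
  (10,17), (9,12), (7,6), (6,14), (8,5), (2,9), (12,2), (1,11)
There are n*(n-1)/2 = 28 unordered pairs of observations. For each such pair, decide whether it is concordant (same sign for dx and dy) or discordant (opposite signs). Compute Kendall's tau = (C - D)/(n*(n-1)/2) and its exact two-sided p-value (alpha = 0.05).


Step 1: Enumerate the 28 unordered pairs (i,j) with i<j and classify each by sign(x_j-x_i) * sign(y_j-y_i).
  (1,2):dx=-1,dy=-5->C; (1,3):dx=-3,dy=-11->C; (1,4):dx=-4,dy=-3->C; (1,5):dx=-2,dy=-12->C
  (1,6):dx=-8,dy=-8->C; (1,7):dx=+2,dy=-15->D; (1,8):dx=-9,dy=-6->C; (2,3):dx=-2,dy=-6->C
  (2,4):dx=-3,dy=+2->D; (2,5):dx=-1,dy=-7->C; (2,6):dx=-7,dy=-3->C; (2,7):dx=+3,dy=-10->D
  (2,8):dx=-8,dy=-1->C; (3,4):dx=-1,dy=+8->D; (3,5):dx=+1,dy=-1->D; (3,6):dx=-5,dy=+3->D
  (3,7):dx=+5,dy=-4->D; (3,8):dx=-6,dy=+5->D; (4,5):dx=+2,dy=-9->D; (4,6):dx=-4,dy=-5->C
  (4,7):dx=+6,dy=-12->D; (4,8):dx=-5,dy=-3->C; (5,6):dx=-6,dy=+4->D; (5,7):dx=+4,dy=-3->D
  (5,8):dx=-7,dy=+6->D; (6,7):dx=+10,dy=-7->D; (6,8):dx=-1,dy=+2->D; (7,8):dx=-11,dy=+9->D
Step 2: C = 12, D = 16, total pairs = 28.
Step 3: tau = (C - D)/(n(n-1)/2) = (12 - 16)/28 = -0.142857.
Step 4: Exact two-sided p-value (enumerate n! = 40320 permutations of y under H0): p = 0.719544.
Step 5: alpha = 0.05. fail to reject H0.

tau_b = -0.1429 (C=12, D=16), p = 0.719544, fail to reject H0.
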